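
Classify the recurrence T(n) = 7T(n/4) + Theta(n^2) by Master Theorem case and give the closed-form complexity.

Master Theorem for T(n) = 7T(n/4) + O(n^2):

a = 7, b = 4, c = 2
log_b(a) = log_4(7) = 1.4037

Case 3: c = 2 > log_4(7) = 1.4037
T(n) = O(n^2) = O(n^2)

For T(n) = 7T(n/4) + O(n^2): log_4(7) = 1.4037. This is Case 3 of the Master Theorem (c > log_b(a), work dominated by root), giving O(n^2).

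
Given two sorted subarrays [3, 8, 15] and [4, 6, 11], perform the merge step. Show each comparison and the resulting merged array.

Merging process:

Compare 3 vs 4: take 3 from left. Merged: [3]
Compare 8 vs 4: take 4 from right. Merged: [3, 4]
Compare 8 vs 6: take 6 from right. Merged: [3, 4, 6]
Compare 8 vs 11: take 8 from left. Merged: [3, 4, 6, 8]
Compare 15 vs 11: take 11 from right. Merged: [3, 4, 6, 8, 11]
Append remaining from left: [15]. Merged: [3, 4, 6, 8, 11, 15]

Final merged array: [3, 4, 6, 8, 11, 15]
Total comparisons: 5

The merged array is [3, 4, 6, 8, 11, 15], requiring 5 comparisons. The merge step runs in O(n) time where n is the total number of elements.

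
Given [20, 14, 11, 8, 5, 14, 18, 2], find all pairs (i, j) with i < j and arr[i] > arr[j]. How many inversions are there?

Finding inversions in [20, 14, 11, 8, 5, 14, 18, 2]:

(0, 1): arr[0]=20 > arr[1]=14
(0, 2): arr[0]=20 > arr[2]=11
(0, 3): arr[0]=20 > arr[3]=8
(0, 4): arr[0]=20 > arr[4]=5
(0, 5): arr[0]=20 > arr[5]=14
(0, 6): arr[0]=20 > arr[6]=18
(0, 7): arr[0]=20 > arr[7]=2
(1, 2): arr[1]=14 > arr[2]=11
(1, 3): arr[1]=14 > arr[3]=8
(1, 4): arr[1]=14 > arr[4]=5
(1, 7): arr[1]=14 > arr[7]=2
(2, 3): arr[2]=11 > arr[3]=8
(2, 4): arr[2]=11 > arr[4]=5
(2, 7): arr[2]=11 > arr[7]=2
(3, 4): arr[3]=8 > arr[4]=5
(3, 7): arr[3]=8 > arr[7]=2
(4, 7): arr[4]=5 > arr[7]=2
(5, 7): arr[5]=14 > arr[7]=2
(6, 7): arr[6]=18 > arr[7]=2

Total inversions: 19

The array has 19 inversion(s): (0,1), (0,2), (0,3), (0,4), (0,5), (0,6), (0,7), (1,2), (1,3), (1,4), (1,7), (2,3), (2,4), (2,7), (3,4), (3,7), (4,7), (5,7), (6,7). Each pair (i,j) satisfies i < j and arr[i] > arr[j].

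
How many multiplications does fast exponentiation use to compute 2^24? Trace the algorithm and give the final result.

Computing 2^24 by squaring (build up from 2^1; each line after the first costs one multiplication):

2^1 = 2
2^2 = (2^1)^2 = 2^2 = 4
2^3 = 2 * 2^2 = 2 * 4 = 8
2^6 = (2^3)^2 = 8^2 = 64
2^12 = (2^6)^2 = 64^2 = 4096
2^24 = (2^12)^2 = 4096^2 = 16777216

Result: 16777216
Multiplications needed: 5 (5 lines after 2^1)

2^24 = 16777216. Using exponentiation by squaring, this requires 5 multiplications. The key idea: if the exponent is even, square the half-power; if odd, multiply by the base once.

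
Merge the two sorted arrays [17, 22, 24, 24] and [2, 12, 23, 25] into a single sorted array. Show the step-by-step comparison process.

Merging process:

Compare 17 vs 2: take 2 from right. Merged: [2]
Compare 17 vs 12: take 12 from right. Merged: [2, 12]
Compare 17 vs 23: take 17 from left. Merged: [2, 12, 17]
Compare 22 vs 23: take 22 from left. Merged: [2, 12, 17, 22]
Compare 24 vs 23: take 23 from right. Merged: [2, 12, 17, 22, 23]
Compare 24 vs 25: take 24 from left. Merged: [2, 12, 17, 22, 23, 24]
Compare 24 vs 25: take 24 from left. Merged: [2, 12, 17, 22, 23, 24, 24]
Append remaining from right: [25]. Merged: [2, 12, 17, 22, 23, 24, 24, 25]

Final merged array: [2, 12, 17, 22, 23, 24, 24, 25]
Total comparisons: 7

The merged array is [2, 12, 17, 22, 23, 24, 24, 25], requiring 7 comparisons. The merge step runs in O(n) time where n is the total number of elements.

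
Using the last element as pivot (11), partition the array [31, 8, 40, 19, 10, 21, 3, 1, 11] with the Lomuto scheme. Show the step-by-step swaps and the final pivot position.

Lomuto partition with pivot = 11:

Initial array: [31, 8, 40, 19, 10, 21, 3, 1, 11]

arr[0]=31 > 11: no swap
arr[1]=8 <= 11: swap with position 0, array becomes [8, 31, 40, 19, 10, 21, 3, 1, 11]
arr[2]=40 > 11: no swap
arr[3]=19 > 11: no swap
arr[4]=10 <= 11: swap with position 1, array becomes [8, 10, 40, 19, 31, 21, 3, 1, 11]
arr[5]=21 > 11: no swap
arr[6]=3 <= 11: swap with position 2, array becomes [8, 10, 3, 19, 31, 21, 40, 1, 11]
arr[7]=1 <= 11: swap with position 3, array becomes [8, 10, 3, 1, 31, 21, 40, 19, 11]

Place pivot at position 4: [8, 10, 3, 1, 11, 21, 40, 19, 31]
Pivot position: 4

After partitioning with pivot 11, the array becomes [8, 10, 3, 1, 11, 21, 40, 19, 31]. The pivot is placed at index 4. All elements to the left of the pivot are <= 11, and all elements to the right are > 11.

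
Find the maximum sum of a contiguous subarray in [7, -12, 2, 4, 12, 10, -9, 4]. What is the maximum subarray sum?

Using Kadane's algorithm on [7, -12, 2, 4, 12, 10, -9, 4]:

Scanning through the array:
Position 1 (value -12): max_ending_here = -5, max_so_far = 7
Position 2 (value 2): max_ending_here = 2, max_so_far = 7
Position 3 (value 4): max_ending_here = 6, max_so_far = 7
Position 4 (value 12): max_ending_here = 18, max_so_far = 18
Position 5 (value 10): max_ending_here = 28, max_so_far = 28
Position 6 (value -9): max_ending_here = 19, max_so_far = 28
Position 7 (value 4): max_ending_here = 23, max_so_far = 28

Maximum subarray: [2, 4, 12, 10]
Maximum sum: 28

The maximum subarray is [2, 4, 12, 10] with sum 28. This subarray runs from index 2 to index 5.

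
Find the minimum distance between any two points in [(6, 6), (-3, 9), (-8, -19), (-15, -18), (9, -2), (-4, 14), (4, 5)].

Computing all pairwise distances among 7 points:

d((6, 6), (-3, 9)) = 9.4868
d((6, 6), (-8, -19)) = 28.6531
d((6, 6), (-15, -18)) = 31.8904
d((6, 6), (9, -2)) = 8.544
d((6, 6), (-4, 14)) = 12.8062
d((6, 6), (4, 5)) = 2.2361 <-- minimum
d((-3, 9), (-8, -19)) = 28.4429
d((-3, 9), (-15, -18)) = 29.5466
d((-3, 9), (9, -2)) = 16.2788
d((-3, 9), (-4, 14)) = 5.099
d((-3, 9), (4, 5)) = 8.0623
d((-8, -19), (-15, -18)) = 7.0711
d((-8, -19), (9, -2)) = 24.0416
d((-8, -19), (-4, 14)) = 33.2415
d((-8, -19), (4, 5)) = 26.8328
d((-15, -18), (9, -2)) = 28.8444
d((-15, -18), (-4, 14)) = 33.8378
d((-15, -18), (4, 5)) = 29.8329
d((9, -2), (-4, 14)) = 20.6155
d((9, -2), (4, 5)) = 8.6023
d((-4, 14), (4, 5)) = 12.0416

Closest pair: (6, 6) and (4, 5) with distance 2.2361

The closest pair is (6, 6) and (4, 5) with Euclidean distance 2.2361. For 7 points, brute-force pairwise comparison is shown above. For large n, the divide-and-conquer algorithm (sort by x, recurse on halves, check the dividing strip) achieves O(n log n).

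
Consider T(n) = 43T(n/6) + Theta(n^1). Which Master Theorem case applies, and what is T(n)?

Master Theorem for T(n) = 43T(n/6) + O(n^1):

a = 43, b = 6, c = 1
log_b(a) = log_6(43) = 2.0992

Case 1: c = 1 < log_6(43) = 2.0992
T(n) = O(n^(log_6 43))

For T(n) = 43T(n/6) + O(n^1): log_6(43) = 2.0992. This is Case 1 of the Master Theorem (c < log_b(a), work dominated by leaves), giving O(n^(log_6 43)).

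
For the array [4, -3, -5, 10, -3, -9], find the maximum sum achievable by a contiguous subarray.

Using Kadane's algorithm on [4, -3, -5, 10, -3, -9]:

Scanning through the array:
Position 1 (value -3): max_ending_here = 1, max_so_far = 4
Position 2 (value -5): max_ending_here = -4, max_so_far = 4
Position 3 (value 10): max_ending_here = 10, max_so_far = 10
Position 4 (value -3): max_ending_here = 7, max_so_far = 10
Position 5 (value -9): max_ending_here = -2, max_so_far = 10

Maximum subarray: [10]
Maximum sum: 10

The maximum subarray is [10] with sum 10. This subarray runs from index 3 to index 3.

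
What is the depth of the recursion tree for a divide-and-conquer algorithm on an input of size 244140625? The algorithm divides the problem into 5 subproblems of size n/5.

For divide and conquer with division factor 5:

Problem sizes at each level:
Level 0: 244140625
Level 1: 48828125
Level 2: 9765625
Level 3: 1953125
Level 4: 390625
Level 5: 78125
Level 6: 15625
Level 7: 3125
Level 8: 625
Level 9: 125
Level 10: 25
Level 11: 5
Level 12: 1

The root is level 0 and the size-1 base case is level 12 (the tree spans levels 0 through 12, i.e. 13 levels counting the root), so the depth is the number of divisions: log_5(244140625) = 12

The recursion tree depth is log_5(244140625) = 12. At each level, the problem size is divided by 5, so it takes 12 divisions to reduce to a base case of size 1. The algorithm makes 5 recursive calls at each level.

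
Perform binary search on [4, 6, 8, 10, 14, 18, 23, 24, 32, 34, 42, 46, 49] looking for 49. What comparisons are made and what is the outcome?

Binary search for 49 in [4, 6, 8, 10, 14, 18, 23, 24, 32, 34, 42, 46, 49]:

lo=0, hi=12, mid=6, arr[mid]=23 -> 23 < 49, search right half
lo=7, hi=12, mid=9, arr[mid]=34 -> 34 < 49, search right half
lo=10, hi=12, mid=11, arr[mid]=46 -> 46 < 49, search right half
lo=12, hi=12, mid=12, arr[mid]=49 -> Found target at index 12!

Binary search finds 49 at index 12 after 4 comparisons. The search repeatedly halves the search space by comparing with the middle element.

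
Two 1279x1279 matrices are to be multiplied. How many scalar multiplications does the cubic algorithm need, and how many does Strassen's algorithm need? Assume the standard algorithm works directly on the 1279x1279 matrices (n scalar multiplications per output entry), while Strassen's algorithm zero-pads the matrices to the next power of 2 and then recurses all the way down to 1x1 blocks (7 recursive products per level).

Matrix multiplication for 1279x1279 matrices:

Strassen's algorithm requires power-of-2 dimensions. Pad 1279x1279 to 2048x2048 (next power of 2).

Standard algorithm: 1279^3 = 2092240639 multiplications
Strassen's algorithm: 7^(log2(2048)) = 7^11 = 1977326743 multiplications
Savings: 2092240639 - 1977326743 = 114913896 multiplications

Standard: 2092240639 multiplications (1279^3). Strassen: 1977326743 multiplications (7^11, after padding to 2048x2048). Strassen reduces 8 recursive multiplications to 7 at each level.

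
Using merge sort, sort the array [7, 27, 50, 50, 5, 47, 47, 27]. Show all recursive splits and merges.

Merge sort trace:

Split: [7, 27, 50, 50, 5, 47, 47, 27] -> [7, 27, 50, 50] and [5, 47, 47, 27]
  Split: [7, 27, 50, 50] -> [7, 27] and [50, 50]
    Split: [7, 27] -> [7] and [27]
    Merge: [7] + [27] -> [7, 27]
    Split: [50, 50] -> [50] and [50]
    Merge: [50] + [50] -> [50, 50]
  Merge: [7, 27] + [50, 50] -> [7, 27, 50, 50]
  Split: [5, 47, 47, 27] -> [5, 47] and [47, 27]
    Split: [5, 47] -> [5] and [47]
    Merge: [5] + [47] -> [5, 47]
    Split: [47, 27] -> [47] and [27]
    Merge: [47] + [27] -> [27, 47]
  Merge: [5, 47] + [27, 47] -> [5, 27, 47, 47]
Merge: [7, 27, 50, 50] + [5, 27, 47, 47] -> [5, 7, 27, 27, 47, 47, 50, 50]

Final sorted array: [5, 7, 27, 27, 47, 47, 50, 50]

The merge sort proceeds by recursively splitting the array and merging sorted halves.
After all merges, the sorted array is [5, 7, 27, 27, 47, 47, 50, 50].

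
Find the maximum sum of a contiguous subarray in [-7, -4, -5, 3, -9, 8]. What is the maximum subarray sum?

Using Kadane's algorithm on [-7, -4, -5, 3, -9, 8]:

Scanning through the array:
Position 1 (value -4): max_ending_here = -4, max_so_far = -4
Position 2 (value -5): max_ending_here = -5, max_so_far = -4
Position 3 (value 3): max_ending_here = 3, max_so_far = 3
Position 4 (value -9): max_ending_here = -6, max_so_far = 3
Position 5 (value 8): max_ending_here = 8, max_so_far = 8

Maximum subarray: [8]
Maximum sum: 8

The maximum subarray is [8] with sum 8. This subarray runs from index 5 to index 5.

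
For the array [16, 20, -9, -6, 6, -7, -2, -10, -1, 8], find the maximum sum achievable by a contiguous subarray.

Using Kadane's algorithm on [16, 20, -9, -6, 6, -7, -2, -10, -1, 8]:

Scanning through the array:
Position 1 (value 20): max_ending_here = 36, max_so_far = 36
Position 2 (value -9): max_ending_here = 27, max_so_far = 36
Position 3 (value -6): max_ending_here = 21, max_so_far = 36
Position 4 (value 6): max_ending_here = 27, max_so_far = 36
Position 5 (value -7): max_ending_here = 20, max_so_far = 36
Position 6 (value -2): max_ending_here = 18, max_so_far = 36
Position 7 (value -10): max_ending_here = 8, max_so_far = 36
Position 8 (value -1): max_ending_here = 7, max_so_far = 36
Position 9 (value 8): max_ending_here = 15, max_so_far = 36

Maximum subarray: [16, 20]
Maximum sum: 36

The maximum subarray is [16, 20] with sum 36. This subarray runs from index 0 to index 1.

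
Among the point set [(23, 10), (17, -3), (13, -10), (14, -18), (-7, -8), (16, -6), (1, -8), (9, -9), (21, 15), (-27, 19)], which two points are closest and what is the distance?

Computing all pairwise distances among 10 points:

d((23, 10), (17, -3)) = 14.3178
d((23, 10), (13, -10)) = 22.3607
d((23, 10), (14, -18)) = 29.4109
d((23, 10), (-7, -8)) = 34.9857
d((23, 10), (16, -6)) = 17.4642
d((23, 10), (1, -8)) = 28.4253
d((23, 10), (9, -9)) = 23.6008
d((23, 10), (21, 15)) = 5.3852
d((23, 10), (-27, 19)) = 50.8035
d((17, -3), (13, -10)) = 8.0623
d((17, -3), (14, -18)) = 15.2971
d((17, -3), (-7, -8)) = 24.5153
d((17, -3), (16, -6)) = 3.1623 <-- minimum
d((17, -3), (1, -8)) = 16.7631
d((17, -3), (9, -9)) = 10.0
d((17, -3), (21, 15)) = 18.4391
d((17, -3), (-27, 19)) = 49.1935
d((13, -10), (14, -18)) = 8.0623
d((13, -10), (-7, -8)) = 20.0998
d((13, -10), (16, -6)) = 5.0
d((13, -10), (1, -8)) = 12.1655
d((13, -10), (9, -9)) = 4.1231
d((13, -10), (21, 15)) = 26.2488
d((13, -10), (-27, 19)) = 49.4065
d((14, -18), (-7, -8)) = 23.2594
d((14, -18), (16, -6)) = 12.1655
d((14, -18), (1, -8)) = 16.4012
d((14, -18), (9, -9)) = 10.2956
d((14, -18), (21, 15)) = 33.7343
d((14, -18), (-27, 19)) = 55.2268
d((-7, -8), (16, -6)) = 23.0868
d((-7, -8), (1, -8)) = 8.0
d((-7, -8), (9, -9)) = 16.0312
d((-7, -8), (21, 15)) = 36.2353
d((-7, -8), (-27, 19)) = 33.6006
d((16, -6), (1, -8)) = 15.1327
d((16, -6), (9, -9)) = 7.6158
d((16, -6), (21, 15)) = 21.587
d((16, -6), (-27, 19)) = 49.7393
d((1, -8), (9, -9)) = 8.0623
d((1, -8), (21, 15)) = 30.4795
d((1, -8), (-27, 19)) = 38.8973
d((9, -9), (21, 15)) = 26.8328
d((9, -9), (-27, 19)) = 45.607
d((21, 15), (-27, 19)) = 48.1664

Closest pair: (17, -3) and (16, -6) with distance 3.1623

The closest pair is (17, -3) and (16, -6) with Euclidean distance 3.1623. For 10 points, brute-force pairwise comparison is shown above. For large n, the divide-and-conquer algorithm (sort by x, recurse on halves, check the dividing strip) achieves O(n log n).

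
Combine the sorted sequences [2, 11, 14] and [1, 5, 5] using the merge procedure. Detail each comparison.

Merging process:

Compare 2 vs 1: take 1 from right. Merged: [1]
Compare 2 vs 5: take 2 from left. Merged: [1, 2]
Compare 11 vs 5: take 5 from right. Merged: [1, 2, 5]
Compare 11 vs 5: take 5 from right. Merged: [1, 2, 5, 5]
Append remaining from left: [11, 14]. Merged: [1, 2, 5, 5, 11, 14]

Final merged array: [1, 2, 5, 5, 11, 14]
Total comparisons: 4

The merged array is [1, 2, 5, 5, 11, 14], requiring 4 comparisons. The merge step runs in O(n) time where n is the total number of elements.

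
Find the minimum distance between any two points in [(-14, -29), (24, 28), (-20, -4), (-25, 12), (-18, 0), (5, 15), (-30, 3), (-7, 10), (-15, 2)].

Computing all pairwise distances among 9 points:

d((-14, -29), (24, 28)) = 68.5055
d((-14, -29), (-20, -4)) = 25.7099
d((-14, -29), (-25, 12)) = 42.45
d((-14, -29), (-18, 0)) = 29.2746
d((-14, -29), (5, 15)) = 47.927
d((-14, -29), (-30, 3)) = 35.7771
d((-14, -29), (-7, 10)) = 39.6232
d((-14, -29), (-15, 2)) = 31.0161
d((24, 28), (-20, -4)) = 54.4059
d((24, 28), (-25, 12)) = 51.5461
d((24, 28), (-18, 0)) = 50.4777
d((24, 28), (5, 15)) = 23.0217
d((24, 28), (-30, 3)) = 59.5063
d((24, 28), (-7, 10)) = 35.8469
d((24, 28), (-15, 2)) = 46.8722
d((-20, -4), (-25, 12)) = 16.7631
d((-20, -4), (-18, 0)) = 4.4721
d((-20, -4), (5, 15)) = 31.4006
d((-20, -4), (-30, 3)) = 12.2066
d((-20, -4), (-7, 10)) = 19.105
d((-20, -4), (-15, 2)) = 7.8102
d((-25, 12), (-18, 0)) = 13.8924
d((-25, 12), (5, 15)) = 30.1496
d((-25, 12), (-30, 3)) = 10.2956
d((-25, 12), (-7, 10)) = 18.1108
d((-25, 12), (-15, 2)) = 14.1421
d((-18, 0), (5, 15)) = 27.4591
d((-18, 0), (-30, 3)) = 12.3693
d((-18, 0), (-7, 10)) = 14.8661
d((-18, 0), (-15, 2)) = 3.6056 <-- minimum
d((5, 15), (-30, 3)) = 37.0
d((5, 15), (-7, 10)) = 13.0
d((5, 15), (-15, 2)) = 23.8537
d((-30, 3), (-7, 10)) = 24.0416
d((-30, 3), (-15, 2)) = 15.0333
d((-7, 10), (-15, 2)) = 11.3137

Closest pair: (-18, 0) and (-15, 2) with distance 3.6056

The closest pair is (-18, 0) and (-15, 2) with Euclidean distance 3.6056. For 9 points, brute-force pairwise comparison is shown above. For large n, the divide-and-conquer algorithm (sort by x, recurse on halves, check the dividing strip) achieves O(n log n).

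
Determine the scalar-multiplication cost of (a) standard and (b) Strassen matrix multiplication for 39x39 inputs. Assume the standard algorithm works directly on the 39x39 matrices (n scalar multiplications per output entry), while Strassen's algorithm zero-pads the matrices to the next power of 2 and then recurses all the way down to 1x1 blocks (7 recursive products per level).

Matrix multiplication for 39x39 matrices:

Strassen's algorithm requires power-of-2 dimensions. Pad 39x39 to 64x64 (next power of 2).

Standard algorithm: 39^3 = 59319 multiplications
Strassen's algorithm: 7^(log2(64)) = 7^6 = 117649 multiplications
Difference: 59319 - 117649 = -58330 (Strassen uses MORE here due to padding overhead — for small or just-over-power-of-2 n, padding can outweigh the per-level savings)

Standard: 59319 multiplications (39^3). Strassen: 117649 multiplications (7^6, after padding to 64x64). Strassen reduces 8 recursive multiplications to 7 at each level.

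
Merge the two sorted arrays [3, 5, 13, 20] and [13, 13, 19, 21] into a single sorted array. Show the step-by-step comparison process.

Merging process:

Compare 3 vs 13: take 3 from left. Merged: [3]
Compare 5 vs 13: take 5 from left. Merged: [3, 5]
Compare 13 vs 13: take 13 from left. Merged: [3, 5, 13]
Compare 20 vs 13: take 13 from right. Merged: [3, 5, 13, 13]
Compare 20 vs 13: take 13 from right. Merged: [3, 5, 13, 13, 13]
Compare 20 vs 19: take 19 from right. Merged: [3, 5, 13, 13, 13, 19]
Compare 20 vs 21: take 20 from left. Merged: [3, 5, 13, 13, 13, 19, 20]
Append remaining from right: [21]. Merged: [3, 5, 13, 13, 13, 19, 20, 21]

Final merged array: [3, 5, 13, 13, 13, 19, 20, 21]
Total comparisons: 7

The merged array is [3, 5, 13, 13, 13, 19, 20, 21], requiring 7 comparisons. The merge step runs in O(n) time where n is the total number of elements.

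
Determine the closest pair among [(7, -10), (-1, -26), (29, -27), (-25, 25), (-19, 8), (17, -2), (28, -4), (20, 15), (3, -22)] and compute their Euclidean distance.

Computing all pairwise distances among 9 points:

d((7, -10), (-1, -26)) = 17.8885
d((7, -10), (29, -27)) = 27.8029
d((7, -10), (-25, 25)) = 47.4236
d((7, -10), (-19, 8)) = 31.6228
d((7, -10), (17, -2)) = 12.8062
d((7, -10), (28, -4)) = 21.8403
d((7, -10), (20, 15)) = 28.178
d((7, -10), (3, -22)) = 12.6491
d((-1, -26), (29, -27)) = 30.0167
d((-1, -26), (-25, 25)) = 56.3649
d((-1, -26), (-19, 8)) = 38.4708
d((-1, -26), (17, -2)) = 30.0
d((-1, -26), (28, -4)) = 36.4005
d((-1, -26), (20, 15)) = 46.0652
d((-1, -26), (3, -22)) = 5.6569 <-- minimum
d((29, -27), (-25, 25)) = 74.9667
d((29, -27), (-19, 8)) = 59.4054
d((29, -27), (17, -2)) = 27.7308
d((29, -27), (28, -4)) = 23.0217
d((29, -27), (20, 15)) = 42.9535
d((29, -27), (3, -22)) = 26.4764
d((-25, 25), (-19, 8)) = 18.0278
d((-25, 25), (17, -2)) = 49.93
d((-25, 25), (28, -4)) = 60.4152
d((-25, 25), (20, 15)) = 46.0977
d((-25, 25), (3, -22)) = 54.7083
d((-19, 8), (17, -2)) = 37.3631
d((-19, 8), (28, -4)) = 48.5077
d((-19, 8), (20, 15)) = 39.6232
d((-19, 8), (3, -22)) = 37.2022
d((17, -2), (28, -4)) = 11.1803
d((17, -2), (20, 15)) = 17.2627
d((17, -2), (3, -22)) = 24.4131
d((28, -4), (20, 15)) = 20.6155
d((28, -4), (3, -22)) = 30.8058
d((20, 15), (3, -22)) = 40.7185

Closest pair: (-1, -26) and (3, -22) with distance 5.6569

The closest pair is (-1, -26) and (3, -22) with Euclidean distance 5.6569. For 9 points, brute-force pairwise comparison is shown above. For large n, the divide-and-conquer algorithm (sort by x, recurse on halves, check the dividing strip) achieves O(n log n).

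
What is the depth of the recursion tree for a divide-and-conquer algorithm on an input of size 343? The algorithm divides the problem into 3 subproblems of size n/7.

For divide and conquer with division factor 7:

Problem sizes at each level:
Level 0: 343
Level 1: 49
Level 2: 7
Level 3: 1

The root is level 0 and the size-1 base case is level 3 (the tree spans levels 0 through 3, i.e. 4 levels counting the root), so the depth is the number of divisions: log_7(343) = 3

The recursion tree depth is log_7(343) = 3. At each level, the problem size is divided by 7, so it takes 3 divisions to reduce to a base case of size 1. The algorithm makes 3 recursive calls at each level.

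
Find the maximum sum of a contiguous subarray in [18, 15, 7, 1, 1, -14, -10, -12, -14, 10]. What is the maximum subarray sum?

Using Kadane's algorithm on [18, 15, 7, 1, 1, -14, -10, -12, -14, 10]:

Scanning through the array:
Position 1 (value 15): max_ending_here = 33, max_so_far = 33
Position 2 (value 7): max_ending_here = 40, max_so_far = 40
Position 3 (value 1): max_ending_here = 41, max_so_far = 41
Position 4 (value 1): max_ending_here = 42, max_so_far = 42
Position 5 (value -14): max_ending_here = 28, max_so_far = 42
Position 6 (value -10): max_ending_here = 18, max_so_far = 42
Position 7 (value -12): max_ending_here = 6, max_so_far = 42
Position 8 (value -14): max_ending_here = -8, max_so_far = 42
Position 9 (value 10): max_ending_here = 10, max_so_far = 42

Maximum subarray: [18, 15, 7, 1, 1]
Maximum sum: 42

The maximum subarray is [18, 15, 7, 1, 1] with sum 42. This subarray runs from index 0 to index 4.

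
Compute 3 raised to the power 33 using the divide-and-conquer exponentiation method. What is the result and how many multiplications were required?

Computing 3^33 by squaring (build up from 3^1; each line after the first costs one multiplication):

3^1 = 3
3^2 = (3^1)^2 = 3^2 = 9
3^4 = (3^2)^2 = 9^2 = 81
3^8 = (3^4)^2 = 81^2 = 6561
3^16 = (3^8)^2 = 6561^2 = 43046721
3^32 = (3^16)^2 = 43046721^2 = 1853020188851841
3^33 = 3 * 3^32 = 3 * 1853020188851841 = 5559060566555523

Result: 5559060566555523
Multiplications needed: 6 (6 lines after 3^1)

3^33 = 5559060566555523. Using exponentiation by squaring, this requires 6 multiplications. The key idea: if the exponent is even, square the half-power; if odd, multiply by the base once.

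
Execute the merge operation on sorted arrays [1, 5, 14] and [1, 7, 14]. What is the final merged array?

Merging process:

Compare 1 vs 1: take 1 from left. Merged: [1]
Compare 5 vs 1: take 1 from right. Merged: [1, 1]
Compare 5 vs 7: take 5 from left. Merged: [1, 1, 5]
Compare 14 vs 7: take 7 from right. Merged: [1, 1, 5, 7]
Compare 14 vs 14: take 14 from left. Merged: [1, 1, 5, 7, 14]
Append remaining from right: [14]. Merged: [1, 1, 5, 7, 14, 14]

Final merged array: [1, 1, 5, 7, 14, 14]
Total comparisons: 5

The merged array is [1, 1, 5, 7, 14, 14], requiring 5 comparisons. The merge step runs in O(n) time where n is the total number of elements.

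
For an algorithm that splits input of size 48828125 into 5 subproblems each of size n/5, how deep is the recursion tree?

For divide and conquer with division factor 5:

Problem sizes at each level:
Level 0: 48828125
Level 1: 9765625
Level 2: 1953125
Level 3: 390625
Level 4: 78125
Level 5: 15625
Level 6: 3125
Level 7: 625
Level 8: 125
Level 9: 25
Level 10: 5
Level 11: 1

The root is level 0 and the size-1 base case is level 11 (the tree spans levels 0 through 11, i.e. 12 levels counting the root), so the depth is the number of divisions: log_5(48828125) = 11

The recursion tree depth is log_5(48828125) = 11. At each level, the problem size is divided by 5, so it takes 11 divisions to reduce to a base case of size 1. The algorithm makes 5 recursive calls at each level.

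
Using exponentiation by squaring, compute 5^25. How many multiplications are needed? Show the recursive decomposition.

Computing 5^25 by squaring (build up from 5^1; each line after the first costs one multiplication):

5^1 = 5
5^2 = (5^1)^2 = 5^2 = 25
5^3 = 5 * 5^2 = 5 * 25 = 125
5^6 = (5^3)^2 = 125^2 = 15625
5^12 = (5^6)^2 = 15625^2 = 244140625
5^24 = (5^12)^2 = 244140625^2 = 59604644775390625
5^25 = 5 * 5^24 = 5 * 59604644775390625 = 298023223876953125

Result: 298023223876953125
Multiplications needed: 6 (6 lines after 5^1)

5^25 = 298023223876953125. Using exponentiation by squaring, this requires 6 multiplications. The key idea: if the exponent is even, square the half-power; if odd, multiply by the base once.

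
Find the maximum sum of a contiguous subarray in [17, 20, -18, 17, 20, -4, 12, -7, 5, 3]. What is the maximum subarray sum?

Using Kadane's algorithm on [17, 20, -18, 17, 20, -4, 12, -7, 5, 3]:

Scanning through the array:
Position 1 (value 20): max_ending_here = 37, max_so_far = 37
Position 2 (value -18): max_ending_here = 19, max_so_far = 37
Position 3 (value 17): max_ending_here = 36, max_so_far = 37
Position 4 (value 20): max_ending_here = 56, max_so_far = 56
Position 5 (value -4): max_ending_here = 52, max_so_far = 56
Position 6 (value 12): max_ending_here = 64, max_so_far = 64
Position 7 (value -7): max_ending_here = 57, max_so_far = 64
Position 8 (value 5): max_ending_here = 62, max_so_far = 64
Position 9 (value 3): max_ending_here = 65, max_so_far = 65

Maximum subarray: [17, 20, -18, 17, 20, -4, 12, -7, 5, 3]
Maximum sum: 65

The maximum subarray is [17, 20, -18, 17, 20, -4, 12, -7, 5, 3] with sum 65. This subarray runs from index 0 to index 9.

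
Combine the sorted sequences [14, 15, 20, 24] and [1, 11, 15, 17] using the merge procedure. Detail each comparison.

Merging process:

Compare 14 vs 1: take 1 from right. Merged: [1]
Compare 14 vs 11: take 11 from right. Merged: [1, 11]
Compare 14 vs 15: take 14 from left. Merged: [1, 11, 14]
Compare 15 vs 15: take 15 from left. Merged: [1, 11, 14, 15]
Compare 20 vs 15: take 15 from right. Merged: [1, 11, 14, 15, 15]
Compare 20 vs 17: take 17 from right. Merged: [1, 11, 14, 15, 15, 17]
Append remaining from left: [20, 24]. Merged: [1, 11, 14, 15, 15, 17, 20, 24]

Final merged array: [1, 11, 14, 15, 15, 17, 20, 24]
Total comparisons: 6

The merged array is [1, 11, 14, 15, 15, 17, 20, 24], requiring 6 comparisons. The merge step runs in O(n) time where n is the total number of elements.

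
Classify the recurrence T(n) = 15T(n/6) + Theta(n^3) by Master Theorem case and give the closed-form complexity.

Master Theorem for T(n) = 15T(n/6) + O(n^3):

a = 15, b = 6, c = 3
log_b(a) = log_6(15) = 1.5114

Case 3: c = 3 > log_6(15) = 1.5114
T(n) = O(n^3) = O(n^3)

For T(n) = 15T(n/6) + O(n^3): log_6(15) = 1.5114. This is Case 3 of the Master Theorem (c > log_b(a), work dominated by root), giving O(n^3).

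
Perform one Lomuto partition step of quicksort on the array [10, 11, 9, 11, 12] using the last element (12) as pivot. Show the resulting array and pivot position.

Lomuto partition with pivot = 12:

Initial array: [10, 11, 9, 11, 12]

arr[0]=10 <= 12: swap with position 0, array becomes [10, 11, 9, 11, 12]
arr[1]=11 <= 12: swap with position 1, array becomes [10, 11, 9, 11, 12]
arr[2]=9 <= 12: swap with position 2, array becomes [10, 11, 9, 11, 12]
arr[3]=11 <= 12: swap with position 3, array becomes [10, 11, 9, 11, 12]

Place pivot at position 4: [10, 11, 9, 11, 12]
Pivot position: 4

After partitioning with pivot 12, the array becomes [10, 11, 9, 11, 12]. The pivot is placed at index 4. All elements to the left of the pivot are <= 12, and all elements to the right are > 12.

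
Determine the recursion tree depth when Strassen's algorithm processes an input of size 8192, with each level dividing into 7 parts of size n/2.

For divide and conquer with division factor 2:

Problem sizes at each level:
Level 0: 8192
Level 1: 4096
Level 2: 2048
Level 3: 1024
Level 4: 512
Level 5: 256
Level 6: 128
Level 7: 64
Level 8: 32
Level 9: 16
Level 10: 8
Level 11: 4
Level 12: 2
Level 13: 1

The root is level 0 and the size-1 base case is level 13 (the tree spans levels 0 through 13, i.e. 14 levels counting the root), so the depth is the number of divisions: log_2(8192) = 13

The recursion tree depth is log_2(8192) = 13. At each level, the problem size is divided by 2, so it takes 13 divisions to reduce to a base case of size 1. The algorithm makes 7 recursive calls at each level.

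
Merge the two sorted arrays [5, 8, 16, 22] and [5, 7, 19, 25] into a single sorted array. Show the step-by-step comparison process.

Merging process:

Compare 5 vs 5: take 5 from left. Merged: [5]
Compare 8 vs 5: take 5 from right. Merged: [5, 5]
Compare 8 vs 7: take 7 from right. Merged: [5, 5, 7]
Compare 8 vs 19: take 8 from left. Merged: [5, 5, 7, 8]
Compare 16 vs 19: take 16 from left. Merged: [5, 5, 7, 8, 16]
Compare 22 vs 19: take 19 from right. Merged: [5, 5, 7, 8, 16, 19]
Compare 22 vs 25: take 22 from left. Merged: [5, 5, 7, 8, 16, 19, 22]
Append remaining from right: [25]. Merged: [5, 5, 7, 8, 16, 19, 22, 25]

Final merged array: [5, 5, 7, 8, 16, 19, 22, 25]
Total comparisons: 7

The merged array is [5, 5, 7, 8, 16, 19, 22, 25], requiring 7 comparisons. The merge step runs in O(n) time where n is the total number of elements.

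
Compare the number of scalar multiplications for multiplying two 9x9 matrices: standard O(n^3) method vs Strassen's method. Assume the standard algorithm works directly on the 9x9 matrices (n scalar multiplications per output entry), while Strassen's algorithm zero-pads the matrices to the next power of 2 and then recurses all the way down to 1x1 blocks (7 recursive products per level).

Matrix multiplication for 9x9 matrices:

Strassen's algorithm requires power-of-2 dimensions. Pad 9x9 to 16x16 (next power of 2).

Standard algorithm: 9^3 = 729 multiplications
Strassen's algorithm: 7^(log2(16)) = 7^4 = 2401 multiplications
Difference: 729 - 2401 = -1672 (Strassen uses MORE here due to padding overhead — for small or just-over-power-of-2 n, padding can outweigh the per-level savings)

Standard: 729 multiplications (9^3). Strassen: 2401 multiplications (7^4, after padding to 16x16). Strassen reduces 8 recursive multiplications to 7 at each level.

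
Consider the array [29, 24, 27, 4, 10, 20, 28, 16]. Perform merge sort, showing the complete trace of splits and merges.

Merge sort trace:

Split: [29, 24, 27, 4, 10, 20, 28, 16] -> [29, 24, 27, 4] and [10, 20, 28, 16]
  Split: [29, 24, 27, 4] -> [29, 24] and [27, 4]
    Split: [29, 24] -> [29] and [24]
    Merge: [29] + [24] -> [24, 29]
    Split: [27, 4] -> [27] and [4]
    Merge: [27] + [4] -> [4, 27]
  Merge: [24, 29] + [4, 27] -> [4, 24, 27, 29]
  Split: [10, 20, 28, 16] -> [10, 20] and [28, 16]
    Split: [10, 20] -> [10] and [20]
    Merge: [10] + [20] -> [10, 20]
    Split: [28, 16] -> [28] and [16]
    Merge: [28] + [16] -> [16, 28]
  Merge: [10, 20] + [16, 28] -> [10, 16, 20, 28]
Merge: [4, 24, 27, 29] + [10, 16, 20, 28] -> [4, 10, 16, 20, 24, 27, 28, 29]

Final sorted array: [4, 10, 16, 20, 24, 27, 28, 29]

The merge sort proceeds by recursively splitting the array and merging sorted halves.
After all merges, the sorted array is [4, 10, 16, 20, 24, 27, 28, 29].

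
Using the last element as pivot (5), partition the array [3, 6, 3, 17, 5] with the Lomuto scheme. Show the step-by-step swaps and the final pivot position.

Lomuto partition with pivot = 5:

Initial array: [3, 6, 3, 17, 5]

arr[0]=3 <= 5: swap with position 0, array becomes [3, 6, 3, 17, 5]
arr[1]=6 > 5: no swap
arr[2]=3 <= 5: swap with position 1, array becomes [3, 3, 6, 17, 5]
arr[3]=17 > 5: no swap

Place pivot at position 2: [3, 3, 5, 17, 6]
Pivot position: 2

After partitioning with pivot 5, the array becomes [3, 3, 5, 17, 6]. The pivot is placed at index 2. All elements to the left of the pivot are <= 5, and all elements to the right are > 5.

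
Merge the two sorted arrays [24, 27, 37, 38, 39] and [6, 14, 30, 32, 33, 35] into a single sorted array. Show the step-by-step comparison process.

Merging process:

Compare 24 vs 6: take 6 from right. Merged: [6]
Compare 24 vs 14: take 14 from right. Merged: [6, 14]
Compare 24 vs 30: take 24 from left. Merged: [6, 14, 24]
Compare 27 vs 30: take 27 from left. Merged: [6, 14, 24, 27]
Compare 37 vs 30: take 30 from right. Merged: [6, 14, 24, 27, 30]
Compare 37 vs 32: take 32 from right. Merged: [6, 14, 24, 27, 30, 32]
Compare 37 vs 33: take 33 from right. Merged: [6, 14, 24, 27, 30, 32, 33]
Compare 37 vs 35: take 35 from right. Merged: [6, 14, 24, 27, 30, 32, 33, 35]
Append remaining from left: [37, 38, 39]. Merged: [6, 14, 24, 27, 30, 32, 33, 35, 37, 38, 39]

Final merged array: [6, 14, 24, 27, 30, 32, 33, 35, 37, 38, 39]
Total comparisons: 8

The merged array is [6, 14, 24, 27, 30, 32, 33, 35, 37, 38, 39], requiring 8 comparisons. The merge step runs in O(n) time where n is the total number of elements.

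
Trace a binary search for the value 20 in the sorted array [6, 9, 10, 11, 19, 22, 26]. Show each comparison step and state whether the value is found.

Binary search for 20 in [6, 9, 10, 11, 19, 22, 26]:

lo=0, hi=6, mid=3, arr[mid]=11 -> 11 < 20, search right half
lo=4, hi=6, mid=5, arr[mid]=22 -> 22 > 20, search left half
lo=4, hi=4, mid=4, arr[mid]=19 -> 19 < 20, search right half
lo=5 > hi=4, target 20 not found

Binary search determines that 20 is not in the array after 3 comparisons. The search space was exhausted without finding the target.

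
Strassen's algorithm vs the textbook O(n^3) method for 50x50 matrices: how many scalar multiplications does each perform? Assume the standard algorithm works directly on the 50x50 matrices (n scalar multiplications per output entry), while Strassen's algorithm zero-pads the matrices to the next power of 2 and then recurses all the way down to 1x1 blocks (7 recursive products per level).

Matrix multiplication for 50x50 matrices:

Strassen's algorithm requires power-of-2 dimensions. Pad 50x50 to 64x64 (next power of 2).

Standard algorithm: 50^3 = 125000 multiplications
Strassen's algorithm: 7^(log2(64)) = 7^6 = 117649 multiplications
Savings: 125000 - 117649 = 7351 multiplications

Standard: 125000 multiplications (50^3). Strassen: 117649 multiplications (7^6, after padding to 64x64). Strassen reduces 8 recursive multiplications to 7 at each level.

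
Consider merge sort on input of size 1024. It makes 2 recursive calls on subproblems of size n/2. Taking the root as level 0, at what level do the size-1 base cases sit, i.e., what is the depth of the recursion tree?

For divide and conquer with division factor 2:

Problem sizes at each level:
Level 0: 1024
Level 1: 512
Level 2: 256
Level 3: 128
Level 4: 64
Level 5: 32
Level 6: 16
Level 7: 8
Level 8: 4
Level 9: 2
Level 10: 1

The root is level 0 and the size-1 base case is level 10 (the tree spans levels 0 through 10, i.e. 11 levels counting the root), so the depth is the number of divisions: log_2(1024) = 10

The recursion tree depth is log_2(1024) = 10. At each level, the problem size is divided by 2, so it takes 10 divisions to reduce to a base case of size 1. The algorithm makes 2 recursive calls at each level.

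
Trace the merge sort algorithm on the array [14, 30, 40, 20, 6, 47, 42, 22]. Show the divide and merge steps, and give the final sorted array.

Merge sort trace:

Split: [14, 30, 40, 20, 6, 47, 42, 22] -> [14, 30, 40, 20] and [6, 47, 42, 22]
  Split: [14, 30, 40, 20] -> [14, 30] and [40, 20]
    Split: [14, 30] -> [14] and [30]
    Merge: [14] + [30] -> [14, 30]
    Split: [40, 20] -> [40] and [20]
    Merge: [40] + [20] -> [20, 40]
  Merge: [14, 30] + [20, 40] -> [14, 20, 30, 40]
  Split: [6, 47, 42, 22] -> [6, 47] and [42, 22]
    Split: [6, 47] -> [6] and [47]
    Merge: [6] + [47] -> [6, 47]
    Split: [42, 22] -> [42] and [22]
    Merge: [42] + [22] -> [22, 42]
  Merge: [6, 47] + [22, 42] -> [6, 22, 42, 47]
Merge: [14, 20, 30, 40] + [6, 22, 42, 47] -> [6, 14, 20, 22, 30, 40, 42, 47]

Final sorted array: [6, 14, 20, 22, 30, 40, 42, 47]

The merge sort proceeds by recursively splitting the array and merging sorted halves.
After all merges, the sorted array is [6, 14, 20, 22, 30, 40, 42, 47].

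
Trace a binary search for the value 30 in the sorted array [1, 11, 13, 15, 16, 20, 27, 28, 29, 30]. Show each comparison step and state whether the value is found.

Binary search for 30 in [1, 11, 13, 15, 16, 20, 27, 28, 29, 30]:

lo=0, hi=9, mid=4, arr[mid]=16 -> 16 < 30, search right half
lo=5, hi=9, mid=7, arr[mid]=28 -> 28 < 30, search right half
lo=8, hi=9, mid=8, arr[mid]=29 -> 29 < 30, search right half
lo=9, hi=9, mid=9, arr[mid]=30 -> Found target at index 9!

Binary search finds 30 at index 9 after 4 comparisons. The search repeatedly halves the search space by comparing with the middle element.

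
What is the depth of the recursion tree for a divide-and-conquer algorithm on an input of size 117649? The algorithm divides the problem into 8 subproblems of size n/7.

For divide and conquer with division factor 7:

Problem sizes at each level:
Level 0: 117649
Level 1: 16807
Level 2: 2401
Level 3: 343
Level 4: 49
Level 5: 7
Level 6: 1

The root is level 0 and the size-1 base case is level 6 (the tree spans levels 0 through 6, i.e. 7 levels counting the root), so the depth is the number of divisions: log_7(117649) = 6

The recursion tree depth is log_7(117649) = 6. At each level, the problem size is divided by 7, so it takes 6 divisions to reduce to a base case of size 1. The algorithm makes 8 recursive calls at each level.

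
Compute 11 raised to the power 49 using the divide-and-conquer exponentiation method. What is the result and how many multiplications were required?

Computing 11^49 by squaring (build up from 11^1; each line after the first costs one multiplication):

11^1 = 11
11^2 = (11^1)^2 = 11^2 = 121
11^3 = 11 * 11^2 = 11 * 121 = 1331
11^6 = (11^3)^2 = 1331^2 = 1771561
11^12 = (11^6)^2 = 1771561^2 = 3138428376721
11^24 = (11^12)^2 = 3138428376721^2 = 9849732675807611094711841
11^48 = (11^24)^2 = 9849732675807611094711841^2 = 97017233784872162402203715694511008214034825609281
11^49 = 11 * 11^48 = 11 * 97017233784872162402203715694511008214034825609281 = 1067189571633593786424240872639621090354383081702091

Result: 1067189571633593786424240872639621090354383081702091
Multiplications needed: 7 (7 lines after 11^1)

11^49 = 1067189571633593786424240872639621090354383081702091. Using exponentiation by squaring, this requires 7 multiplications. The key idea: if the exponent is even, square the half-power; if odd, multiply by the base once.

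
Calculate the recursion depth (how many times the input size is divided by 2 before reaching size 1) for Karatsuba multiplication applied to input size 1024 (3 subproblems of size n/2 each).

For divide and conquer with division factor 2:

Problem sizes at each level:
Level 0: 1024
Level 1: 512
Level 2: 256
Level 3: 128
Level 4: 64
Level 5: 32
Level 6: 16
Level 7: 8
Level 8: 4
Level 9: 2
Level 10: 1

The root is level 0 and the size-1 base case is level 10 (the tree spans levels 0 through 10, i.e. 11 levels counting the root), so the depth is the number of divisions: log_2(1024) = 10

The recursion tree depth is log_2(1024) = 10. At each level, the problem size is divided by 2, so it takes 10 divisions to reduce to a base case of size 1. The algorithm makes 3 recursive calls at each level.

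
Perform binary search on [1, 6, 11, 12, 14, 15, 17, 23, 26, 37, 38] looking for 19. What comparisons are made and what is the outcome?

Binary search for 19 in [1, 6, 11, 12, 14, 15, 17, 23, 26, 37, 38]:

lo=0, hi=10, mid=5, arr[mid]=15 -> 15 < 19, search right half
lo=6, hi=10, mid=8, arr[mid]=26 -> 26 > 19, search left half
lo=6, hi=7, mid=6, arr[mid]=17 -> 17 < 19, search right half
lo=7, hi=7, mid=7, arr[mid]=23 -> 23 > 19, search left half
lo=7 > hi=6, target 19 not found

Binary search determines that 19 is not in the array after 4 comparisons. The search space was exhausted without finding the target.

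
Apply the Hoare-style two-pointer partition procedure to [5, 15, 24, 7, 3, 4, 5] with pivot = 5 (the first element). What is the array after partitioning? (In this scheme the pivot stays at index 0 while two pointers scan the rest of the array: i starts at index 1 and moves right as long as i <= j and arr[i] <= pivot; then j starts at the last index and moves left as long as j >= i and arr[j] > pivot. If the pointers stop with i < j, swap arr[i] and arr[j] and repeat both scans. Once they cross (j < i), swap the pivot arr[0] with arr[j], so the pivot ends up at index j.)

Hoare-style two-pointer partition with pivot = 5:

Initial array: [5, 15, 24, 7, 3, 4, 5]

Pointers start at i = 1, j = 6.
i stops at index 1 (arr[1]=15 > 5), j stops at index 6 (arr[6]=5 <= 5): swap arr[1] and arr[6], array becomes [5, 5, 24, 7, 3, 4, 15]
i stops at index 2 (arr[2]=24 > 5), j stops at index 5 (arr[5]=4 <= 5): swap arr[2] and arr[5], array becomes [5, 5, 4, 7, 3, 24, 15]
i stops at index 3 (arr[3]=7 > 5), j stops at index 4 (arr[4]=3 <= 5): swap arr[3] and arr[4], array becomes [5, 5, 4, 3, 7, 24, 15]
i ends at 4, j ends at 3: the pointers have crossed (j < i), so scanning stops.

Swap pivot arr[0] with arr[3] to place pivot at position 3: [3, 5, 4, 5, 7, 24, 15]
Pivot position: 3

After partitioning with pivot 5, the array becomes [3, 5, 4, 5, 7, 24, 15]. The pivot is placed at index 3. All elements to the left of the pivot are <= 5, and all elements to the right are > 5.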